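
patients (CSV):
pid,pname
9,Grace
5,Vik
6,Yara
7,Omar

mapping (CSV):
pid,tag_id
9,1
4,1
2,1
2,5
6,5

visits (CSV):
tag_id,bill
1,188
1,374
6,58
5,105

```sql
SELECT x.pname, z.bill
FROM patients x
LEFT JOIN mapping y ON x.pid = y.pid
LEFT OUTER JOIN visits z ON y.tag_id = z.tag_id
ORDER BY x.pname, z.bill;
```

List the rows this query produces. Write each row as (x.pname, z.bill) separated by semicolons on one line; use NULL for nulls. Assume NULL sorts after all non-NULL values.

(Grace, 188); (Grace, 374); (Omar, NULL); (Vik, NULL); (Yara, 105)

Joins associate left-to-right: patients LEFT JOIN mapping on pid gives 4 intermediate row(s).
Then LEFT JOIN `visits z` on tag_id: each of those 4 rows is kept; rows whose y.tag_id has no match in z get NULL for z's columns.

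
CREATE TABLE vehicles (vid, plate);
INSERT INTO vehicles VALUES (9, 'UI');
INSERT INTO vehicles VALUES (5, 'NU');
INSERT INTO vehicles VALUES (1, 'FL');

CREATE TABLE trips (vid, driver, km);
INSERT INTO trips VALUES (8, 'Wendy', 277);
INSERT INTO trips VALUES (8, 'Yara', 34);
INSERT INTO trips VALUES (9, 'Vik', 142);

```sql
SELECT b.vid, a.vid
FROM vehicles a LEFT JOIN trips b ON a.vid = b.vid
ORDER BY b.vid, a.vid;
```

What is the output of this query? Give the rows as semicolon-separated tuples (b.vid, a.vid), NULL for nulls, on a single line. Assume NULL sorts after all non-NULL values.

(9, 9); (NULL, 1); (NULL, 5)

LEFT JOIN keeps every row from `vehicles`; unmatched rows get NULL for `trips`'s columns.
Matching on a.vid = b.vid.
- a (vid=9) pairs with 1 row(s) of b.
- a (vid=5) has no partner → padded with NULL.
- a (vid=1) has no partner → padded with NULL.
After projecting and ordering:
b.vid | a.vid
9 | 9
NULL | 1
NULL | 5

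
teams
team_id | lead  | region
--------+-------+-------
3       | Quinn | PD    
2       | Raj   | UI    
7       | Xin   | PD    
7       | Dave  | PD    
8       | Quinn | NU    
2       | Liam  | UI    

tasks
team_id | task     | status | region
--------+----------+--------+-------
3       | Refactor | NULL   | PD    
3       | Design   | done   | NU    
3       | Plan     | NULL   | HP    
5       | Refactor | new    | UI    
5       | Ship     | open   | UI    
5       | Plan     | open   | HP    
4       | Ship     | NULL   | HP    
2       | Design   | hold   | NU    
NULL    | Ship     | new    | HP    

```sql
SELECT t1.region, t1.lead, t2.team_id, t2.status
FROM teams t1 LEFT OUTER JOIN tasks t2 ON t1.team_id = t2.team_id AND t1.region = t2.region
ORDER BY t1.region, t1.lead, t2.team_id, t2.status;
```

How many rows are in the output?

6

LEFT JOIN keeps every row from `teams`; unmatched rows get NULL for `tasks`'s columns.
Matching on t1.team_id = t2.team_id AND t1.region = t2.region. A NULL in a compared column never satisfies the condition.
- team_id=3, region=PD: 1 matching t2 row(s), so 1 row(s) emitted.
- team_id=2, region=UI: no t2 row matches, row kept with t2 columns NULL.
- team_id=7, region=PD: no t2 row matches, row kept with t2 columns NULL.
- team_id=7, region=PD: no t2 row matches, row kept with t2 columns NULL.
- team_id=8, region=NU: no t2 row matches, row kept with t2 columns NULL.
- team_id=2, region=UI: no t2 row matches, row kept with t2 columns NULL.
Total: 1 matched + 5 padded = 6 rows.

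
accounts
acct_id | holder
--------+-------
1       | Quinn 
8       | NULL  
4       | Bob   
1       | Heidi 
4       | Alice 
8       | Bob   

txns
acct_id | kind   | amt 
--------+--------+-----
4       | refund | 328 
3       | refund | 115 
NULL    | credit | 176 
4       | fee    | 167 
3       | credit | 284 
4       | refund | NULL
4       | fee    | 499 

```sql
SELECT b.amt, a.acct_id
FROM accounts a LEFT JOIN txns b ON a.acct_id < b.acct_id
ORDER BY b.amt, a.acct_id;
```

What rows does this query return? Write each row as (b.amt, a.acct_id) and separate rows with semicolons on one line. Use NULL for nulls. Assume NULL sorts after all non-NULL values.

LEFT JOIN keeps every row from `accounts`; unmatched rows get NULL for `txns`'s columns.
Matching on a.acct_id < b.acct_id. A NULL in a compared column never satisfies the condition.
- acct_id=1: 6 matching b row(s), so 6 row(s) emitted.
- acct_id=8: no b row matches, row kept with b columns NULL.
- acct_id=4: no b row matches, row kept with b columns NULL.
- acct_id=1: 6 matching b row(s), so 6 row(s) emitted.
- acct_id=4: no b row matches, row kept with b columns NULL.
- acct_id=8: no b row matches, row kept with b columns NULL.

(115, 1); (115, 1); (167, 1); (167, 1); (284, 1); (284, 1); (328, 1); (328, 1); (499, 1); (499, 1); (NULL, 1); (NULL, 1); (NULL, 4); (NULL, 4); (NULL, 8); (NULL, 8)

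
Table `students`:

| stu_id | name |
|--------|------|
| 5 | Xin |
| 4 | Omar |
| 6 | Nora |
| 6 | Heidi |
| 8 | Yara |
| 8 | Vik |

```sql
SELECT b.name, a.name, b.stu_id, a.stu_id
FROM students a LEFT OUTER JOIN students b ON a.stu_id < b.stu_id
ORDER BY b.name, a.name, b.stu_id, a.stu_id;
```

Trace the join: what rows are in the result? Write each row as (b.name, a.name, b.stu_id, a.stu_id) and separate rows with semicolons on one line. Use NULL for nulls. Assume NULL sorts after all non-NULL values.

(Heidi, Omar, 6, 4); (Heidi, Xin, 6, 5); (Nora, Omar, 6, 4); (Nora, Xin, 6, 5); (Vik, Heidi, 8, 6); (Vik, Nora, 8, 6); (Vik, Omar, 8, 4); (Vik, Xin, 8, 5); (Xin, Omar, 5, 4); (Yara, Heidi, 8, 6); (Yara, Nora, 8, 6); (Yara, Omar, 8, 4); (Yara, Xin, 8, 5); (NULL, Vik, NULL, 8); (NULL, Yara, NULL, 8)

LEFT JOIN keeps every row from `students a`; unmatched rows get NULL for `students b`'s columns.
Matching on a.stu_id < b.stu_id.
Matched pairs: 13; unmatched a rows kept: 2.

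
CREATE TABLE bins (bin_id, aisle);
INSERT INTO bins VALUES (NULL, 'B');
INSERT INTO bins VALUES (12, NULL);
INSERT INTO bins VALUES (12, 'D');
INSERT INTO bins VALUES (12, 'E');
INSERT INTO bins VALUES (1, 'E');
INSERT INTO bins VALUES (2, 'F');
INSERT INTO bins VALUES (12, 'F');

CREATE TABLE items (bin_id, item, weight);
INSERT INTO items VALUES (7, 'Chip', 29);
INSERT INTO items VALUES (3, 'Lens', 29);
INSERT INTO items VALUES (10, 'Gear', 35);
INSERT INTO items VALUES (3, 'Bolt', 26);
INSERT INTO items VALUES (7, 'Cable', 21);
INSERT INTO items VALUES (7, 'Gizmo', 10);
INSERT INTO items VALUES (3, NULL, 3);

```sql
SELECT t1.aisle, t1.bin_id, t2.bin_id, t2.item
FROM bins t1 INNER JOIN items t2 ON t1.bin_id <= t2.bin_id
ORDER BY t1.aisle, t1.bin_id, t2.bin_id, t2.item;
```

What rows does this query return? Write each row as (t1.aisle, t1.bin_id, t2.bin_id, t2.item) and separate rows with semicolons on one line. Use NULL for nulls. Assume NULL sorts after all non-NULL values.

(E, 1, 3, Bolt); (E, 1, 3, Lens); (E, 1, 3, NULL); (E, 1, 7, Cable); (E, 1, 7, Chip); (E, 1, 7, Gizmo); (E, 1, 10, Gear); (F, 2, 3, Bolt); (F, 2, 3, Lens); (F, 2, 3, NULL); (F, 2, 7, Cable); (F, 2, 7, Chip); (F, 2, 7, Gizmo); (F, 2, 10, Gear)

INNER JOIN keeps only pairs where the ON condition holds.
Matching on t1.bin_id <= t2.bin_id. A NULL in a compared column never satisfies the condition.
Matched pairs: 14.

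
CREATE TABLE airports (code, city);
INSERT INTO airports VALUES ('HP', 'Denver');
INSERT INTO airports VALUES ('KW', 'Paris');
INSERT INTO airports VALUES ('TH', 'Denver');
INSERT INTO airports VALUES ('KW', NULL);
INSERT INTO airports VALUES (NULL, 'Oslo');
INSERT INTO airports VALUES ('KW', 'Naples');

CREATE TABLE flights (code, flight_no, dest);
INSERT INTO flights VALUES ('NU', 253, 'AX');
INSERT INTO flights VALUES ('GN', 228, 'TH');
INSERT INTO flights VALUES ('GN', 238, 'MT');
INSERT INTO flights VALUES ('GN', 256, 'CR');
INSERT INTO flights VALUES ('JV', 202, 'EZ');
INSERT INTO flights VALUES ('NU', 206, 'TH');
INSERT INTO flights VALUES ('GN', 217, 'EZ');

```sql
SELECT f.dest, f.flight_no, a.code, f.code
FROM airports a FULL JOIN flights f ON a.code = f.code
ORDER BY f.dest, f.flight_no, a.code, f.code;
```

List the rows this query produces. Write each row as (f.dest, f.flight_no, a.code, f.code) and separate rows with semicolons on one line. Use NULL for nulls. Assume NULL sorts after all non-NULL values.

FULL OUTER JOIN keeps every row from both sides; unmatched rows get NULL for the other side's columns.
Matching on a.code = f.code. A NULL in a compared column never satisfies the condition.
- a row (code=HP): no match → kept, f columns NULL.
- a row (code=KW): no match → kept, f columns NULL.
- a row (code=TH): no match → kept, f columns NULL.
- a row (code=KW): no match → kept, f columns NULL.
- a row (code=NULL): no match → kept, f columns NULL.
- a row (code=KW): no match → kept, f columns NULL.
- 7 f row(s) had no a match → kept, a columns NULL.

(AX, 253, NULL, NU); (CR, 256, NULL, GN); (EZ, 202, NULL, JV); (EZ, 217, NULL, GN); (MT, 238, NULL, GN); (TH, 206, NULL, NU); (TH, 228, NULL, GN); (NULL, NULL, HP, NULL); (NULL, NULL, KW, NULL); (NULL, NULL, KW, NULL); (NULL, NULL, KW, NULL); (NULL, NULL, TH, NULL); (NULL, NULL, NULL, NULL)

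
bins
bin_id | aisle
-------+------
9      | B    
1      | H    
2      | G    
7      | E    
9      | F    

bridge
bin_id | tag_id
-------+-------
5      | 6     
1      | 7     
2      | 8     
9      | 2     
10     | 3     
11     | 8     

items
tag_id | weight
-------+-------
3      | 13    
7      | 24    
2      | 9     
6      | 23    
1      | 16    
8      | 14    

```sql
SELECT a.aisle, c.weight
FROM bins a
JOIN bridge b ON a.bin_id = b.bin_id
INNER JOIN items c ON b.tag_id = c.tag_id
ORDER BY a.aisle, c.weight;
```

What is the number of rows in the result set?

4

Evaluate left to right. First `bins a INNER JOIN bridge b` on bin_id: 4 row(s).
Then INNER JOIN `items c` on tag_id: keep only rows whose b.tag_id appears in c.
Result: 4 row(s).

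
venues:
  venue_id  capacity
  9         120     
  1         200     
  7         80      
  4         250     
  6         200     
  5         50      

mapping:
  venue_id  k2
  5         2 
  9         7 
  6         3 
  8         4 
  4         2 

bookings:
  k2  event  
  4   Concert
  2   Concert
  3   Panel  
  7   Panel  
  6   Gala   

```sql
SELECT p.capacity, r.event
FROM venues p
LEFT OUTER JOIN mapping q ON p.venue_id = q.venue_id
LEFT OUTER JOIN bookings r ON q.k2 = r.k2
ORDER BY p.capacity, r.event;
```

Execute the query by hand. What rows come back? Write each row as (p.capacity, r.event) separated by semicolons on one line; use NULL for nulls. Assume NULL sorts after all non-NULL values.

(50, Concert); (80, NULL); (120, Panel); (200, Panel); (200, NULL); (250, Concert)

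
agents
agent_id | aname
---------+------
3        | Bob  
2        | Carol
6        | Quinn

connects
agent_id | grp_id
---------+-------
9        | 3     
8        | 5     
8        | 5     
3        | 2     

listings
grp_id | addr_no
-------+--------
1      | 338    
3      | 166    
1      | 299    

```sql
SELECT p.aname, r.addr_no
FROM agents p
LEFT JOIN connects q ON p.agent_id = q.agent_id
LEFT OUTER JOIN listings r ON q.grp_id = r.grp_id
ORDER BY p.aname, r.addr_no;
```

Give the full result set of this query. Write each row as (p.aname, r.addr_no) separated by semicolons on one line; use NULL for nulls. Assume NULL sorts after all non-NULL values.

Step 1 — p LEFT JOIN q on agent_id → 3 row(s).
Then LEFT JOIN `listings r` on grp_id: each of those 3 rows is kept; rows whose q.grp_id has no match in r get NULL for r's columns.

(Bob, NULL); (Carol, NULL); (Quinn, NULL)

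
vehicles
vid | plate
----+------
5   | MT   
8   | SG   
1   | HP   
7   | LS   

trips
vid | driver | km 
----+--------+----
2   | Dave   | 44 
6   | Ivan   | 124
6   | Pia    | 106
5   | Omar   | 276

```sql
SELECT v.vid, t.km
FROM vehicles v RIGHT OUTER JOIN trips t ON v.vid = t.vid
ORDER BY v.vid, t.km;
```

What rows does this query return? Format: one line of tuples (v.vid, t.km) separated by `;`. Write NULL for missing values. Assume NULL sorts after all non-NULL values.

RIGHT JOIN keeps every row from `trips`; unmatched rows get NULL for `vehicles`'s columns.
Matching on v.vid = t.vid.
Matched pairs: 1; unmatched t rows kept: 3.

(5, 276); (NULL, 44); (NULL, 106); (NULL, 124)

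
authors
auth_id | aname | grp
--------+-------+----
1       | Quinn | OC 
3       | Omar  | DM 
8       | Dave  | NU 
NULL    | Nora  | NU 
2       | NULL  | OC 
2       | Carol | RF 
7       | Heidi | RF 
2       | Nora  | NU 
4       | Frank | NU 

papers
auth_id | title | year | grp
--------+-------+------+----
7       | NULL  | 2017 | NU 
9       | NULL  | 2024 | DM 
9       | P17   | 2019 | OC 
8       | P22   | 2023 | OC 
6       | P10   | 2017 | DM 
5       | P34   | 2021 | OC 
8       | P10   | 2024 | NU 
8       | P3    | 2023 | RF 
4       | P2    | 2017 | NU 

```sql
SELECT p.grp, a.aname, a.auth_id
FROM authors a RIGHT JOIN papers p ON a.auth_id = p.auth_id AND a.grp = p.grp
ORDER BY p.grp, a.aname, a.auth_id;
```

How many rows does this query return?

RIGHT JOIN keeps every row from `papers`; unmatched rows get NULL for `authors`'s columns.
Matching on a.auth_id = p.auth_id AND a.grp = p.grp. A NULL in a compared column never satisfies the condition.
Matched pairs: 2; unmatched p rows kept: 7.
Total: 2 matched + 7 padded = 9 rows.

9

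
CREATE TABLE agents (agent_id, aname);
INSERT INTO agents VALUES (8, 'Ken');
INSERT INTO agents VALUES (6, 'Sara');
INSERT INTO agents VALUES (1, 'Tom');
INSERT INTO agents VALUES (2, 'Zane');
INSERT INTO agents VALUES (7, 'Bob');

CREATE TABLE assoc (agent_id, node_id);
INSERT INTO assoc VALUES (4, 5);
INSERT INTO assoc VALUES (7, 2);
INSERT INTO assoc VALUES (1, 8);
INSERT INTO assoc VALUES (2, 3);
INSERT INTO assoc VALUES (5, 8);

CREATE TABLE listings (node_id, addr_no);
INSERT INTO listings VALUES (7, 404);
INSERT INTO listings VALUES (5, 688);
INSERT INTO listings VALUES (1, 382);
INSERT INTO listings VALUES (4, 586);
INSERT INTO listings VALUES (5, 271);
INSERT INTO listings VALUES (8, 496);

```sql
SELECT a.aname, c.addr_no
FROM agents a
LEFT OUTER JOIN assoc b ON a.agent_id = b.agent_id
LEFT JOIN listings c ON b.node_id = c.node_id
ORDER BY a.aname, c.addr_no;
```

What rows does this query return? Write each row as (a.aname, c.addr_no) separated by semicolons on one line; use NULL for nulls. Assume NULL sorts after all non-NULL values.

(Bob, NULL); (Ken, NULL); (Sara, NULL); (Tom, 496); (Zane, NULL)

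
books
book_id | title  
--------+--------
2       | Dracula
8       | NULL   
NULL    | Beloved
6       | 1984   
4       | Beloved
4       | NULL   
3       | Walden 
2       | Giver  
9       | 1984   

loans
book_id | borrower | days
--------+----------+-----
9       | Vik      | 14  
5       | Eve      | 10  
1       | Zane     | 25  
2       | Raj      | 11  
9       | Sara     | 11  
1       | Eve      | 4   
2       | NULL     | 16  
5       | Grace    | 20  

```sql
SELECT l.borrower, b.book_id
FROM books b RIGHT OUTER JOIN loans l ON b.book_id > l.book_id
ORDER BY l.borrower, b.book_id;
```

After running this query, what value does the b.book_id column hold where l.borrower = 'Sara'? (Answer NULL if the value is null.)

RIGHT JOIN keeps every row from `loans`; unmatched rows get NULL for `books`'s columns.
Matching on b.book_id > l.book_id. A NULL in a compared column never satisfies the condition.
Matched pairs: 34; unmatched l rows kept: 2.

NULL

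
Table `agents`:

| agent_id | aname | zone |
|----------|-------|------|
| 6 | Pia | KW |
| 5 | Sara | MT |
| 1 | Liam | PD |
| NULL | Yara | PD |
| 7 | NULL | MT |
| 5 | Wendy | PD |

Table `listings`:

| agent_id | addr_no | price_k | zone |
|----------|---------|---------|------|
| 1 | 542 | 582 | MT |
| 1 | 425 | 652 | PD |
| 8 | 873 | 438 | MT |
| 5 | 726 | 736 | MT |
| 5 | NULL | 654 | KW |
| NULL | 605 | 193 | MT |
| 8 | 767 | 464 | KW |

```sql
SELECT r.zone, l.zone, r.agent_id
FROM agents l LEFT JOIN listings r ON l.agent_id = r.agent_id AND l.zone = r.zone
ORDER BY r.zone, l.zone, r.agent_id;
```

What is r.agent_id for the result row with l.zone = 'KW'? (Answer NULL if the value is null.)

LEFT JOIN keeps every row from `agents`; unmatched rows get NULL for `listings`'s columns.
Matching on l.agent_id = r.agent_id AND l.zone = r.zone. A NULL in a compared column never satisfies the condition.
Matched pairs: 2; unmatched l rows kept: 4.

NULL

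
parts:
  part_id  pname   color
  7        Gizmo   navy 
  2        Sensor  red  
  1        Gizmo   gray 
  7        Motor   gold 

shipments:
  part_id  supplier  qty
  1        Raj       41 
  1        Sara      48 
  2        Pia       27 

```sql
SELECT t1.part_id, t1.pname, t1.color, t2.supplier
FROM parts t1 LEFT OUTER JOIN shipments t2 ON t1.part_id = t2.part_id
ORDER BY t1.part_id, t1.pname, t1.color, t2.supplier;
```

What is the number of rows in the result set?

5

LEFT JOIN keeps every row from `parts`; unmatched rows get NULL for `shipments`'s columns.
Matching on t1.part_id = t2.part_id.
- part_id=7: no t2 row matches, row kept with t2 columns NULL.
- part_id=2: 1 matching t2 row(s), so 1 row(s) emitted.
- part_id=1: 2 matching t2 row(s), so 2 row(s) emitted.
- part_id=7: no t2 row matches, row kept with t2 columns NULL.
Total: 3 matched + 2 padded = 5 rows.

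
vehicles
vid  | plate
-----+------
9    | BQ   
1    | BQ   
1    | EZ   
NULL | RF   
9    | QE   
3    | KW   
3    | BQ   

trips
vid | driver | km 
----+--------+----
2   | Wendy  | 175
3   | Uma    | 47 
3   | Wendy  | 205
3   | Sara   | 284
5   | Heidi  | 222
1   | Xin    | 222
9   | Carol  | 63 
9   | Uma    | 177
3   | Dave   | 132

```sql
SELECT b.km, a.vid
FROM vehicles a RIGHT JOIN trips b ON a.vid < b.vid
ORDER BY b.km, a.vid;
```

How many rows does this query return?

23

RIGHT JOIN keeps every row from `trips`; unmatched rows get NULL for `vehicles`'s columns.
Matching on a.vid < b.vid. A NULL in a compared column never satisfies the condition.
- a (vid=9) has no partner in b.
- a (vid=1) pairs with 8 row(s) of b.
- a (vid=1) pairs with 8 row(s) of b.
- a (vid=NULL) has no partner in b.
- a (vid=9) has no partner in b.
- a (vid=3) pairs with 3 row(s) of b.
- a (vid=3) pairs with 3 row(s) of b.
- 1 row(s) from b found no a partner → padded with NULL.
Total: 22 matched + 1 padded = 23 rows.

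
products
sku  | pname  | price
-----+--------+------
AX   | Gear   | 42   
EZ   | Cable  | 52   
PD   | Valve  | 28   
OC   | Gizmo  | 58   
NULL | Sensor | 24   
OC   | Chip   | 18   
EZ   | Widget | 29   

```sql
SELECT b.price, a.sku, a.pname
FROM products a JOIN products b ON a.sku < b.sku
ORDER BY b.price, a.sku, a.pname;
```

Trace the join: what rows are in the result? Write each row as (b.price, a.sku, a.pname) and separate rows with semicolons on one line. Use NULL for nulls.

INNER JOIN keeps only pairs where the ON condition holds.
Matching on a.sku < b.sku. A NULL in a compared column never satisfies the condition.
Matched pairs: 13.

(18, AX, Gear); (18, EZ, Cable); (18, EZ, Widget); (28, AX, Gear); (28, EZ, Cable); (28, EZ, Widget); (28, OC, Chip); (28, OC, Gizmo); (29, AX, Gear); (52, AX, Gear); (58, AX, Gear); (58, EZ, Cable); (58, EZ, Widget)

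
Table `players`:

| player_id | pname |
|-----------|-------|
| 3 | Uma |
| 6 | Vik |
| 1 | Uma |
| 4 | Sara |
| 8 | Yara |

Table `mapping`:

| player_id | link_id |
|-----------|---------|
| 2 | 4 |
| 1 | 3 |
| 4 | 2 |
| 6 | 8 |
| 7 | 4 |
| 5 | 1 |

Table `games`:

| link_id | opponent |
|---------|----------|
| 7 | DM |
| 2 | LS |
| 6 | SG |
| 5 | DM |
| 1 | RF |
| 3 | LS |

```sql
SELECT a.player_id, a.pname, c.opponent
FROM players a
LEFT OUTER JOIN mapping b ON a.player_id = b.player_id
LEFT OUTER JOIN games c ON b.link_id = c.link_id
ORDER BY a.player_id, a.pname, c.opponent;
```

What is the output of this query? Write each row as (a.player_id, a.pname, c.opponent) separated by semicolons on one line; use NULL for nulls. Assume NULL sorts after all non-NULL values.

(1, Uma, LS); (3, Uma, NULL); (4, Sara, LS); (6, Vik, NULL); (8, Yara, NULL)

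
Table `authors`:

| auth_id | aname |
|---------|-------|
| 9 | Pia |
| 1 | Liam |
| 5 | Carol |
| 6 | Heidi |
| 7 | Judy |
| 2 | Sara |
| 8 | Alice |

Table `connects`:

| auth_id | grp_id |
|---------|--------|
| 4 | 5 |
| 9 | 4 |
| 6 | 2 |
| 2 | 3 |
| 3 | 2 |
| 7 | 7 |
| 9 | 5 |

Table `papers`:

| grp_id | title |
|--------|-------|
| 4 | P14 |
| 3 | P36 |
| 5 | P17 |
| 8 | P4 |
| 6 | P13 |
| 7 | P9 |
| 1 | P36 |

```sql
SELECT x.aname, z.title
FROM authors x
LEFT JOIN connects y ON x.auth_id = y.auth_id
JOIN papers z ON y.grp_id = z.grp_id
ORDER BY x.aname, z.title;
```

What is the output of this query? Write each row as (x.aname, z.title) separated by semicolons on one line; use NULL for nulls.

Joins associate left-to-right: authors LEFT JOIN connects on auth_id gives 8 intermediate row(s).
Then INNER JOIN `papers z` on grp_id: keep only rows whose y.grp_id appears in z.

(Judy, P9); (Pia, P14); (Pia, P17); (Sara, P36)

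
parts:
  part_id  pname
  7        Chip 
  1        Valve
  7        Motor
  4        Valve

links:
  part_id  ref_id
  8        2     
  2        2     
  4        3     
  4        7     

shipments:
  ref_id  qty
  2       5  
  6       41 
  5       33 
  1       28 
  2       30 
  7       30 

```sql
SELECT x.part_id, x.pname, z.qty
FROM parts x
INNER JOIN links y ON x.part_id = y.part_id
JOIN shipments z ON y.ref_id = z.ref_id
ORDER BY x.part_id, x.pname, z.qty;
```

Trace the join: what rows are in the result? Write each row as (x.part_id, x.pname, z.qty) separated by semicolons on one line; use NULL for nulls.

(4, Valve, 30)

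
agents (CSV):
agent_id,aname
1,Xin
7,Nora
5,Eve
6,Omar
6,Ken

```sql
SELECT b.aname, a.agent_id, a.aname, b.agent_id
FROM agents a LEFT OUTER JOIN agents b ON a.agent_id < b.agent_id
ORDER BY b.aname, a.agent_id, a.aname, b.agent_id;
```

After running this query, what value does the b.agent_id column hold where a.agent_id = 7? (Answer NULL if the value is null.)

LEFT JOIN keeps every row from `agents a`; unmatched rows get NULL for `agents b`'s columns.
Matching on a.agent_id < b.agent_id.
Matched pairs: 9; unmatched a rows kept: 1.

NULL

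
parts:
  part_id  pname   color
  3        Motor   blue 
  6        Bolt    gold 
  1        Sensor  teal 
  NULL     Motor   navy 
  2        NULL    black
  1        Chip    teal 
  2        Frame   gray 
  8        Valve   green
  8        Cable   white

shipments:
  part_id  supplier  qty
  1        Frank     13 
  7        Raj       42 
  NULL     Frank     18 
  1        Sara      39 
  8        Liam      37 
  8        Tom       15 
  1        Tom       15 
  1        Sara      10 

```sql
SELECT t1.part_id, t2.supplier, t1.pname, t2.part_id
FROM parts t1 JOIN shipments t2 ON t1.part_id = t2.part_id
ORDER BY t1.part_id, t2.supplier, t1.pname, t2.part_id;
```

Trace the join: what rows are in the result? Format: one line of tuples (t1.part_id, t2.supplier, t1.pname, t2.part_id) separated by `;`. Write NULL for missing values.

INNER JOIN keeps only pairs where the ON condition holds.
Matching on t1.part_id = t2.part_id. A NULL in a compared column never satisfies the condition.
- t1 row (part_id=3): no match → dropped.
- t1 row (part_id=6): no match → dropped.
- t1 row (part_id=1): matches 4 t2 row(s) → 4 output row(s).
- t1 row (part_id=NULL): no match → dropped.
- t1 row (part_id=2): no match → dropped.
- t1 row (part_id=1): matches 4 t2 row(s) → 4 output row(s).
- t1 row (part_id=2): no match → dropped.
- t1 row (part_id=8): matches 2 t2 row(s) → 2 output row(s).
- t1 row (part_id=8): matches 2 t2 row(s) → 2 output row(s).

(1, Frank, Chip, 1); (1, Frank, Sensor, 1); (1, Sara, Chip, 1); (1, Sara, Chip, 1); (1, Sara, Sensor, 1); (1, Sara, Sensor, 1); (1, Tom, Chip, 1); (1, Tom, Sensor, 1); (8, Liam, Cable, 8); (8, Liam, Valve, 8); (8, Tom, Cable, 8); (8, Tom, Valve, 8)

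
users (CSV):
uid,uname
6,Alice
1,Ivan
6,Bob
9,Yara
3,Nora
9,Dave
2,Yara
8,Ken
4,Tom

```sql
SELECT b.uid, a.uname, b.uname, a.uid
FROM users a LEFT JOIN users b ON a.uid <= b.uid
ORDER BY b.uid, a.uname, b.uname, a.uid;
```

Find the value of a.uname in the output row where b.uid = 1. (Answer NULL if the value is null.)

LEFT JOIN keeps every row from `users a`; unmatched rows get NULL for `users b`'s columns.
Matching on a.uid <= b.uid.
- a (uid=6) pairs with 5 row(s) of b.
- a (uid=1) pairs with 9 row(s) of b.
- a (uid=6) pairs with 5 row(s) of b.
- a (uid=9) pairs with 2 row(s) of b.
- a (uid=3) pairs with 7 row(s) of b.
- a (uid=9) pairs with 2 row(s) of b.
- a (uid=2) pairs with 8 row(s) of b.
- a (uid=8) pairs with 3 row(s) of b.
- a (uid=4) pairs with 6 row(s) of b.

Ivan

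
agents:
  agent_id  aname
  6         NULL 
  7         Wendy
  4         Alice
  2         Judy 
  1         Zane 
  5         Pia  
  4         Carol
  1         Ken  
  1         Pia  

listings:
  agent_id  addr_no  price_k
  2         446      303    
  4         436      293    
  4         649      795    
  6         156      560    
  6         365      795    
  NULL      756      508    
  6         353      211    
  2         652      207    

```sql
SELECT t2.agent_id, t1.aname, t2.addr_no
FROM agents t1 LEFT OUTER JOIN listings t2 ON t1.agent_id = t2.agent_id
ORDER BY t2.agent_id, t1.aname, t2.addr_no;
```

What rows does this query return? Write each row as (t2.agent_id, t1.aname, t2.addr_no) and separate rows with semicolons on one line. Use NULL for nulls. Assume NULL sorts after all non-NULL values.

(2, Judy, 446); (2, Judy, 652); (4, Alice, 436); (4, Alice, 649); (4, Carol, 436); (4, Carol, 649); (6, NULL, 156); (6, NULL, 353); (6, NULL, 365); (NULL, Ken, NULL); (NULL, Pia, NULL); (NULL, Pia, NULL); (NULL, Wendy, NULL); (NULL, Zane, NULL)

LEFT JOIN keeps every row from `agents`; unmatched rows get NULL for `listings`'s columns.
Matching on t1.agent_id = t2.agent_id. A NULL in a compared column never satisfies the condition.
- agent_id=6: 3 matching t2 row(s), so 3 row(s) emitted.
- agent_id=7: no t2 row matches, row kept with t2 columns NULL.
- agent_id=4: 2 matching t2 row(s), so 2 row(s) emitted.
- agent_id=2: 2 matching t2 row(s), so 2 row(s) emitted.
- agent_id=1: no t2 row matches, row kept with t2 columns NULL.
- agent_id=5: no t2 row matches, row kept with t2 columns NULL.
- agent_id=4: 2 matching t2 row(s), so 2 row(s) emitted.
- agent_id=1: no t2 row matches, row kept with t2 columns NULL.
- agent_id=1: no t2 row matches, row kept with t2 columns NULL.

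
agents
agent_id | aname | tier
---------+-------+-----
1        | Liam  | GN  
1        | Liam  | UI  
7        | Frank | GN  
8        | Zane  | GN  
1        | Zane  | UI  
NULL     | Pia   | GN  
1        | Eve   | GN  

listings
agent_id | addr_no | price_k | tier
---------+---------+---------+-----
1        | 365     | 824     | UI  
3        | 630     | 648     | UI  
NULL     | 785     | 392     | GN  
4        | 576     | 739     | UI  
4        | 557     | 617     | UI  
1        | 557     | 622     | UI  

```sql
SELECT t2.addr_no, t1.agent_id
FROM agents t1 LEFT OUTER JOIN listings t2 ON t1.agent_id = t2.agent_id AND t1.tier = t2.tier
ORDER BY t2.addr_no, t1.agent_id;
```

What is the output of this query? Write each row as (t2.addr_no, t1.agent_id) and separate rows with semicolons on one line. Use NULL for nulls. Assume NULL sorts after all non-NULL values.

(365, 1); (365, 1); (557, 1); (557, 1); (NULL, 1); (NULL, 1); (NULL, 7); (NULL, 8); (NULL, NULL)

LEFT JOIN keeps every row from `agents`; unmatched rows get NULL for `listings`'s columns.
Matching on t1.agent_id = t2.agent_id AND t1.tier = t2.tier. A NULL in a compared column never satisfies the condition.
- agent_id=1, tier=GN: no t2 row matches, row kept with t2 columns NULL.
- agent_id=1, tier=UI: 2 matching t2 row(s), so 2 row(s) emitted.
- agent_id=7, tier=GN: no t2 row matches, row kept with t2 columns NULL.
- agent_id=8, tier=GN: no t2 row matches, row kept with t2 columns NULL.
- agent_id=1, tier=UI: 2 matching t2 row(s), so 2 row(s) emitted.
- agent_id=NULL, tier=GN: no t2 row matches, row kept with t2 columns NULL.
- agent_id=1, tier=GN: no t2 row matches, row kept with t2 columns NULL.
After projecting and ordering:
t2.addr_no | t1.agent_id
365 | 1
365 | 1
557 | 1
557 | 1
NULL | 1
NULL | 1
NULL | 7
NULL | 8
NULL | NULL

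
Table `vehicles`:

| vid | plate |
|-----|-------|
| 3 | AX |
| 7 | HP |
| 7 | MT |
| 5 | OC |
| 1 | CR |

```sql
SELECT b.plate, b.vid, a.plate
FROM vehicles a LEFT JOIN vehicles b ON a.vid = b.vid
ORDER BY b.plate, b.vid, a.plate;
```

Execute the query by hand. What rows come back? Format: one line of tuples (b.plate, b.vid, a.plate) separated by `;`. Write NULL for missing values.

LEFT JOIN keeps every row from `vehicles a`; unmatched rows get NULL for `vehicles b`'s columns.
Matching on a.vid = b.vid.
Matched pairs: 7; unmatched a rows kept: 0.

(AX, 3, AX); (CR, 1, CR); (HP, 7, HP); (HP, 7, MT); (MT, 7, HP); (MT, 7, MT); (OC, 5, OC)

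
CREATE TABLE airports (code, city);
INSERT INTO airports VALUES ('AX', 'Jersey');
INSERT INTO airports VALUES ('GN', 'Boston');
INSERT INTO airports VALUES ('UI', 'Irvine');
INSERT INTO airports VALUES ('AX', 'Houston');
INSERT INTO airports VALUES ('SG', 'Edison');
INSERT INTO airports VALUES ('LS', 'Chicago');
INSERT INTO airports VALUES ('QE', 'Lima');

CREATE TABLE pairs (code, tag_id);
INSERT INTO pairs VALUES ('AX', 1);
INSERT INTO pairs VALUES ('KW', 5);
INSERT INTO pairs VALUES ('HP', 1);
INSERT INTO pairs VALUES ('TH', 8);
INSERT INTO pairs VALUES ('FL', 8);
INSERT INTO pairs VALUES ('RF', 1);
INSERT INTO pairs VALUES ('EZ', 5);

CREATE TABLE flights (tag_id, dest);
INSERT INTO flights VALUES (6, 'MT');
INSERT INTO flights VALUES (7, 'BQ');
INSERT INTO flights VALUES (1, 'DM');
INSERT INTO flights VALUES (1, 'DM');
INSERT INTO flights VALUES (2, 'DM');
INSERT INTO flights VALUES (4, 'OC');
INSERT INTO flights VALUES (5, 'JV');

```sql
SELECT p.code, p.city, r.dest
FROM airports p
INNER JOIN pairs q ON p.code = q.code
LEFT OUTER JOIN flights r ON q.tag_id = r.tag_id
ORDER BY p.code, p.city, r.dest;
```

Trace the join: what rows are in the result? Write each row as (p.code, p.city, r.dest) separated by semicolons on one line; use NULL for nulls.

(AX, Houston, DM); (AX, Houston, DM); (AX, Jersey, DM); (AX, Jersey, DM)

Evaluate left to right. First `airports p INNER JOIN pairs q` on code: 2 row(s).
Then LEFT JOIN `flights r` on tag_id: each of those 2 rows is kept; rows whose q.tag_id has no match in r get NULL for r's columns.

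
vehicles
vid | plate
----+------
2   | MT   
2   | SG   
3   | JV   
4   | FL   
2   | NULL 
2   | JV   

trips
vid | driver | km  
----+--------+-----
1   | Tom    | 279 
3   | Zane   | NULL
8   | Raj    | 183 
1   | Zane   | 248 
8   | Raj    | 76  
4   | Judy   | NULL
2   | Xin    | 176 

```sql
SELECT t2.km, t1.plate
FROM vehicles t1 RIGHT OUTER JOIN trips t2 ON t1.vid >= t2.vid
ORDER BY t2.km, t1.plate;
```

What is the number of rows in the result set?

23

RIGHT JOIN keeps every row from `trips`; unmatched rows get NULL for `vehicles`'s columns.
Matching on t1.vid >= t2.vid.
- t1[0] vid=2 → 3 match(es) in t2 → 3 row(s).
- t1[1] vid=2 → 3 match(es) in t2 → 3 row(s).
- t1[2] vid=3 → 4 match(es) in t2 → 4 row(s).
- t1[3] vid=4 → 5 match(es) in t2 → 5 row(s).
- t1[4] vid=2 → 3 match(es) in t2 → 3 row(s).
- t1[5] vid=2 → 3 match(es) in t2 → 3 row(s).
- 2 row(s) from t2 found no t1 partner → padded with NULL.
Total: 21 matched + 2 padded = 23 rows.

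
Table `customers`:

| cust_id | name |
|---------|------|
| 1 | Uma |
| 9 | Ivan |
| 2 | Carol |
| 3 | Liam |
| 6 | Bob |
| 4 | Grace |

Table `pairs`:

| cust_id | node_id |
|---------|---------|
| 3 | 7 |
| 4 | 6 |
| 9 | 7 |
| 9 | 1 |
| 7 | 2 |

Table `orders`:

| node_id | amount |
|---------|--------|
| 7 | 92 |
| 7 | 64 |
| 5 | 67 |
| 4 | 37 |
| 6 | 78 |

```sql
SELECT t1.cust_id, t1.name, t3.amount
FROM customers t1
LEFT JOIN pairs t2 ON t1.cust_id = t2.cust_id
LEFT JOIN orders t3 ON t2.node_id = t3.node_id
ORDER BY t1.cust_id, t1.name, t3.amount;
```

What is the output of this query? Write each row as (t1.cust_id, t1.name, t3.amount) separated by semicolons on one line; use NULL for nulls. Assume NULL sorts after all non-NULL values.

Step 1 — t1 LEFT JOIN t2 on cust_id → 7 row(s).
Then LEFT JOIN `orders t3` on node_id: each of those 7 rows is kept; rows whose t2.node_id has no match in t3 get NULL for t3's columns.

(1, Uma, NULL); (2, Carol, NULL); (3, Liam, 64); (3, Liam, 92); (4, Grace, 78); (6, Bob, NULL); (9, Ivan, 64); (9, Ivan, 92); (9, Ivan, NULL)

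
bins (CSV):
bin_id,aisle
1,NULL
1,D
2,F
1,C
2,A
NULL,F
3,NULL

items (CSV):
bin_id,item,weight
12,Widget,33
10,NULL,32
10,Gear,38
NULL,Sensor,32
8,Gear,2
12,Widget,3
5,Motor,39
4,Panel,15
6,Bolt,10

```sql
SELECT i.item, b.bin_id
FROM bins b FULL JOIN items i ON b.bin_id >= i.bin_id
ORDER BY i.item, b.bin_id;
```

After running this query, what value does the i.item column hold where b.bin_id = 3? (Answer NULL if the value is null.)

FULL OUTER JOIN keeps every row from both sides; unmatched rows get NULL for the other side's columns.
Matching on b.bin_id >= i.bin_id. A NULL in a compared column never satisfies the condition.
- bin_id=1: no i row matches, row kept with i columns NULL.
- bin_id=1: no i row matches, row kept with i columns NULL.
- bin_id=2: no i row matches, row kept with i columns NULL.
- bin_id=1: no i row matches, row kept with i columns NULL.
- bin_id=2: no i row matches, row kept with i columns NULL.
- bin_id=NULL: no i row matches, row kept with i columns NULL.
- bin_id=3: no i row matches, row kept with i columns NULL.
- plus 9 unmatched i row(s), each kept with NULL b columns.

NULL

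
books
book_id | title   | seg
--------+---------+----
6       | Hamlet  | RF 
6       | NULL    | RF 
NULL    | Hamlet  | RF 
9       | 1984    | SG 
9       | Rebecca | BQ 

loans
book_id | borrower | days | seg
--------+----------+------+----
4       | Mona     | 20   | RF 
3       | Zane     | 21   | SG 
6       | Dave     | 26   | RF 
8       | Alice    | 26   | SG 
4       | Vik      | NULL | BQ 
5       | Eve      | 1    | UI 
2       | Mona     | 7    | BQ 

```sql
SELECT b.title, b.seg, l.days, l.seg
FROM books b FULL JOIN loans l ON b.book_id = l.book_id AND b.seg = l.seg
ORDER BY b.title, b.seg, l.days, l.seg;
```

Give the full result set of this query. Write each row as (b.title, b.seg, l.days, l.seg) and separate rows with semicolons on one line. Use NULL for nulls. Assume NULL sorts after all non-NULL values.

(1984, SG, NULL, NULL); (Hamlet, RF, 26, RF); (Hamlet, RF, NULL, NULL); (Rebecca, BQ, NULL, NULL); (NULL, RF, 26, RF); (NULL, NULL, 1, UI); (NULL, NULL, 7, BQ); (NULL, NULL, 20, RF); (NULL, NULL, 21, SG); (NULL, NULL, 26, SG); (NULL, NULL, NULL, BQ)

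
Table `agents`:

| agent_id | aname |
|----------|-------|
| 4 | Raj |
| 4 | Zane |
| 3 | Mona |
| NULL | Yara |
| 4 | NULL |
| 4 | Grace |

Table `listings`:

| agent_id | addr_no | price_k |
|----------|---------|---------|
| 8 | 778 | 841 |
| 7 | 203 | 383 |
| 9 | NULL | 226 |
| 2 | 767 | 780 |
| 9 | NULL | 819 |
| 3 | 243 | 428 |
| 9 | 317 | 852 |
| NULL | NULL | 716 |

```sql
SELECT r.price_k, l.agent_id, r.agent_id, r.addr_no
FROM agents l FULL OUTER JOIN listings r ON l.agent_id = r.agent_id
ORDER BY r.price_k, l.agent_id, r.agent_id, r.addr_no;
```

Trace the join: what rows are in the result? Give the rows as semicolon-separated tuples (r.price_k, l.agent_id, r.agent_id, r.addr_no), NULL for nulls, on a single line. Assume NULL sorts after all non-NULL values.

(226, NULL, 9, NULL); (383, NULL, 7, 203); (428, 3, 3, 243); (716, NULL, NULL, NULL); (780, NULL, 2, 767); (819, NULL, 9, NULL); (841, NULL, 8, 778); (852, NULL, 9, 317); (NULL, 4, NULL, NULL); (NULL, 4, NULL, NULL); (NULL, 4, NULL, NULL); (NULL, 4, NULL, NULL); (NULL, NULL, NULL, NULL)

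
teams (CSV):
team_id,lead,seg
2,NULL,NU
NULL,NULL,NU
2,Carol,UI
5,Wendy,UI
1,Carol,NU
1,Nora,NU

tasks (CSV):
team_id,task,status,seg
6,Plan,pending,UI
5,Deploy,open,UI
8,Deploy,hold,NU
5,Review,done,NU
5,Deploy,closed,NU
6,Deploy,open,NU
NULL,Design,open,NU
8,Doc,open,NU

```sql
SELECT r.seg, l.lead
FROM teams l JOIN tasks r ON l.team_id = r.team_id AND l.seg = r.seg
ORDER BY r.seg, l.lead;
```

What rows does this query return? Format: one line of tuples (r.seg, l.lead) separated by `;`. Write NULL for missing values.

INNER JOIN keeps only pairs where the ON condition holds.
Matching on l.team_id = r.team_id AND l.seg = r.seg. A NULL in a compared column never satisfies the condition.
Matched pairs: 1.

(UI, Wendy)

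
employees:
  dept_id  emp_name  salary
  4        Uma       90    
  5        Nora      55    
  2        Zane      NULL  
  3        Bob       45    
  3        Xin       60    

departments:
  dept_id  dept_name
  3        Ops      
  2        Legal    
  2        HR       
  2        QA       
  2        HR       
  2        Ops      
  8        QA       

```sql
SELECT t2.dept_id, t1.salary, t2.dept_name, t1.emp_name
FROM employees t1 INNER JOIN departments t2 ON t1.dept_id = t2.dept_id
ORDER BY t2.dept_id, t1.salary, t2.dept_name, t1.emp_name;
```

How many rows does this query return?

INNER JOIN keeps only pairs where the ON condition holds.
Matching on t1.dept_id = t2.dept_id.
- t1 row (dept_id=4): no match → dropped.
- t1 row (dept_id=5): no match → dropped.
- t1 row (dept_id=2): matches 5 t2 row(s) → 5 output row(s).
- t1 row (dept_id=3): matches 1 t2 row(s) → 1 output row(s).
- t1 row (dept_id=3): matches 1 t2 row(s) → 1 output row(s).
Total: 7 rows.

7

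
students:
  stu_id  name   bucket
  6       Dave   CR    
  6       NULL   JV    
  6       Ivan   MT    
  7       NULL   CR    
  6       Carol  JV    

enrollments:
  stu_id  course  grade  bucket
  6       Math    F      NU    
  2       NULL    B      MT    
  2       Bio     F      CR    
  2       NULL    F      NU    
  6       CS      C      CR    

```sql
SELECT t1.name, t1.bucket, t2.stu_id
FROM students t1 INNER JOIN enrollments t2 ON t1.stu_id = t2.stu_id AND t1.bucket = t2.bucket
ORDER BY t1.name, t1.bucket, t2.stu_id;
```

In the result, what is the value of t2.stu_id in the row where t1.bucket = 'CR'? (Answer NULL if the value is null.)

6

INNER JOIN keeps only pairs where the ON condition holds.
Matching on t1.stu_id = t2.stu_id AND t1.bucket = t2.bucket.
- t1 row (stu_id=6, bucket=CR): matches 1 t2 row(s) → 1 output row(s).
- t1 row (stu_id=6, bucket=JV): no match → dropped.
- t1 row (stu_id=6, bucket=MT): no match → dropped.
- t1 row (stu_id=7, bucket=CR): no match → dropped.
- t1 row (stu_id=6, bucket=JV): no match → dropped.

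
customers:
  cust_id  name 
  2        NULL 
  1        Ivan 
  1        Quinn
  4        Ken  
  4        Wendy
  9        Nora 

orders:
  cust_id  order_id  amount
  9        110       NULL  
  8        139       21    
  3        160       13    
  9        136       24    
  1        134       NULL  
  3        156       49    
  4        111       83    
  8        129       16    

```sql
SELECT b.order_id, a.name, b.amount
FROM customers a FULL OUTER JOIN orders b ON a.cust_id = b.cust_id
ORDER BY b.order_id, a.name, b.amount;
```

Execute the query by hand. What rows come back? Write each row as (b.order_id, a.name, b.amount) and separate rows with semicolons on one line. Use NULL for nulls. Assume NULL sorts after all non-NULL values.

(110, Nora, NULL); (111, Ken, 83); (111, Wendy, 83); (129, NULL, 16); (134, Ivan, NULL); (134, Quinn, NULL); (136, Nora, 24); (139, NULL, 21); (156, NULL, 49); (160, NULL, 13); (NULL, NULL, NULL)

FULL OUTER JOIN keeps every row from both sides; unmatched rows get NULL for the other side's columns.
Matching on a.cust_id = b.cust_id.
Matched pairs: 6; unmatched a rows kept: 1; unmatched b rows kept: 4.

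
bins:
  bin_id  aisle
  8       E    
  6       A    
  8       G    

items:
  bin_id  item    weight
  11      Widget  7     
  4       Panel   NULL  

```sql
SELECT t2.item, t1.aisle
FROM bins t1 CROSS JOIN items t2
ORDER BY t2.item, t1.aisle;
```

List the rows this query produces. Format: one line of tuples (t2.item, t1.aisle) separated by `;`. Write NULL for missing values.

(Panel, A); (Panel, E); (Panel, G); (Widget, A); (Widget, E); (Widget, G)

CROSS JOIN pairs every row of `bins` with every row of `items`: 3 × 2 = 6 rows.
After projecting and ordering:
t2.item | t1.aisle
Panel | A
Panel | E
Panel | G
Widget | A
Widget | E
Widget | G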